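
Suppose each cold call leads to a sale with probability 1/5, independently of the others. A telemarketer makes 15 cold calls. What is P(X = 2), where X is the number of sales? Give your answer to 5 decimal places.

X ~ Binomial(n=15, p=0.20).
P(X=2) = C(15,2) · p^2 · (1−p)^13
= 105 · 0.04 · 0.054976 = 0.2308974

0.23090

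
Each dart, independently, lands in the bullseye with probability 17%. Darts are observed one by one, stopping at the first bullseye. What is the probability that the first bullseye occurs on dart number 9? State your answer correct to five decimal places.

Geometric (trials to first success), p = 0.17.
P(Y = 9) = (1−p)^8 · p = 0.22523 · 0.17 = 0.0382890

0.03829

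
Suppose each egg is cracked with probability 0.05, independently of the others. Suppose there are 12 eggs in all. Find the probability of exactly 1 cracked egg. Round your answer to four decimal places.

0.3413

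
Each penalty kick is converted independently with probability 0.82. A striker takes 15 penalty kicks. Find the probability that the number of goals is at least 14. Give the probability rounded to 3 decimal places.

0.219

X ~ Binomial(15, 0.82); P(X ≥ 14) = Σ C(15,k) p^k (1−p)^(15−k) over k:
  k=14: C(15,14)·0.82^14·0.18^1 = 0.16779
  k=15: C(15,15)·0.82^15·0.18^0 = 0.05096
Total = 0.21874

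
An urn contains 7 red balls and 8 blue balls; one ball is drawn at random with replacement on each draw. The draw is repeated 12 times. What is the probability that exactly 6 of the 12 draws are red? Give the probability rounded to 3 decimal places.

0.220

X ~ Binomial(n=12, p=0.466667).
P(X=6) = C(12,6) · p^6 · (1−p)^6
= 924 · 0.010329 · 0.023014 = 0.21964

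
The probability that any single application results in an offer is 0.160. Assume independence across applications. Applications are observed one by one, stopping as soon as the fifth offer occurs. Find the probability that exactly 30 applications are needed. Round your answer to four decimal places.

0.0319

Y = trial on which the fifth success occurs; negative binomial, r=5, p=0.16.
P(Y=30) = C(29,4) · p^5 · (1−p)^25
= 23751 · 0.00010486 · 0.012793 = 0.031861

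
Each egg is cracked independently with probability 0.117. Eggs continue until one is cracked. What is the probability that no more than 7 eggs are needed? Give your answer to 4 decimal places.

Y = number of eggs to the first success; geometric, p = 0.117.
P(Y ≤ 7) = 1 − (1−p)^7 = 1 − 0.418528 = 0.581472

0.5815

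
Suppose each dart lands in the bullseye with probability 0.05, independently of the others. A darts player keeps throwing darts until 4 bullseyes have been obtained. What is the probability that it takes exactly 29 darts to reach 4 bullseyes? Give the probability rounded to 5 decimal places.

Y = trial on which the fourth success occurs; negative binomial, r=4, p=0.05.
P(Y=29) = C(28,3) · p^4 · (1−p)^25
= 3276 · 6.25e-06 · 0.27739 = 0.0056796

0.00568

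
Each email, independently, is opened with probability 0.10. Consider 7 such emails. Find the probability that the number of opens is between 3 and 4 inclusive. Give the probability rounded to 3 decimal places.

0.026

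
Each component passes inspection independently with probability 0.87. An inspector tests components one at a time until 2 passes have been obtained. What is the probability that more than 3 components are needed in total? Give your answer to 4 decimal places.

Needing more than 3 components ⇔ fewer than 2 successes in the first 3. With X ~ Binomial(3, 0.87), P(Y > 3) = P(X ≤ 1).
  k=0: C(3,0)·0.87^0·0.13^3 = 0.002197
  k=1: C(3,1)·0.87^1·0.13^2 = 0.044109
P(X ≤ 1) = 0.046306

0.0463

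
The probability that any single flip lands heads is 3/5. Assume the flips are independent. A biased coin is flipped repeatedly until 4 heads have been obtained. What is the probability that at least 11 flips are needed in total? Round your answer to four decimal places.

Needing more than 10 flips ⇔ fewer than 4 successes in the first 10. With X ~ Binomial(10, 0.60), P(Y > 10) = P(X ≤ 3).
  k=0: C(10,0)·0.60^0·0.40^10 = 0.000105
  k=1: C(10,1)·0.60^1·0.40^9 = 0.001573
  k=2: C(10,2)·0.60^2·0.40^8 = 0.010617
  k=3: C(10,3)·0.60^3·0.40^7 = 0.042467
P(X ≤ 3) = 0.054762

0.0548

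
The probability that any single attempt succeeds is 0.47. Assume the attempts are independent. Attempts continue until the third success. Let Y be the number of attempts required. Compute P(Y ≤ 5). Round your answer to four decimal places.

0.4439

Finishing within 5 attempts ⇔ at least 3 successes in the first 5. With X ~ Binomial(5, 0.47), P(Y ≤ 5) = 1 − P(X ≤ 2).
  k=0: C(5,0)·0.47^0·0.53^5 = 0.041820
  k=1: C(5,1)·0.47^1·0.53^4 = 0.185426
  k=2: C(5,2)·0.47^2·0.53^3 = 0.328869
1 − 0.556115 = 0.443885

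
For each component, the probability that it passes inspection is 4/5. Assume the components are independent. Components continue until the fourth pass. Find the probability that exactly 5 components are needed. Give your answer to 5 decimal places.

0.32768

Y = trial on which the fourth success occurs; negative binomial, r=4, p=0.80.
P(Y=5) = C(4,3) · p^4 · (1−p)^1
= 4 · 0.4096 · 0.2 = 0.3276800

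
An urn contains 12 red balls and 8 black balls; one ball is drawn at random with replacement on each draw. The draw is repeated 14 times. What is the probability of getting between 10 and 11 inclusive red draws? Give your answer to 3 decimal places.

0.239

X ~ Binomial(14, 0.60); P(10 ≤ X ≤ 11) = Σ C(14,k) p^k (1−p)^(14−k) over k:
  k=10: C(14,10)·0.60^10·0.40^4 = 0.15495
  k=11: C(14,11)·0.60^11·0.40^3 = 0.08452
Total = 0.23947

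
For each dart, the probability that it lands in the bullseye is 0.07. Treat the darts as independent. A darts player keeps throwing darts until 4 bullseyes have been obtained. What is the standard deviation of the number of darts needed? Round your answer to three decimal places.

Y = total darts until the fourth success; negative binomial with r=4, p=0.07.
SD(Y) = √[r(1−p)/p²] = √(759.18367) = 27.55329

27.553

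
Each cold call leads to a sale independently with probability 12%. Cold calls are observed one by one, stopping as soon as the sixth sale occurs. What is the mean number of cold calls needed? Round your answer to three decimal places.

50.000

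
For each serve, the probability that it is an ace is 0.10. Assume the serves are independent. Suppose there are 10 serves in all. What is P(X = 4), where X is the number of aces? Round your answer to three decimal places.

0.011

X ~ Binomial(n=10, p=0.10).
P(X=4) = C(10,4) · p^4 · (1−p)^6
= 210 · 0.0001 · 0.53144 = 0.01116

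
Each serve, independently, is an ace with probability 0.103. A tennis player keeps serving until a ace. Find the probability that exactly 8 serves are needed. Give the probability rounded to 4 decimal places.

0.0481

Geometric (trials to first success), p = 0.103.
P(Y = 8) = (1−p)^7 · p = 0.46725 · 0.103 = 0.048127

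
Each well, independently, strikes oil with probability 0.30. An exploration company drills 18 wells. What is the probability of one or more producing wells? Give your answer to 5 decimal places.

P(at least one) = 1 − P(none) = 1 − (1 − 0.30)^18
= 1 − 0.0016284 = 0.9983716

0.99837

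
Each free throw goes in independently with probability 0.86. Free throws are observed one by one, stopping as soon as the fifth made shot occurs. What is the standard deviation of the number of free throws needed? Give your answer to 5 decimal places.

0.97286

Y = total free throws until the fifth success; negative binomial with r=5, p=0.86.
SD(Y) = √[r(1−p)/p²] = √(0.9464575) = 0.9728605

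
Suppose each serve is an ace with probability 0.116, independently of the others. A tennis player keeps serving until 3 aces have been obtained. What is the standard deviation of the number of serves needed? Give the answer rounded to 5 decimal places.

14.03876

Y = total serves until the third success; negative binomial with r=3, p=0.116.
SD(Y) = √[r(1−p)/p²] = √(197.0868014) = 14.0387607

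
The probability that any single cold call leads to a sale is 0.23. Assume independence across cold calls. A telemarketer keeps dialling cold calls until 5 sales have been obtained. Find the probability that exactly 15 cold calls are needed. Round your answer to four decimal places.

Y = trial on which the fifth success occurs; negative binomial, r=5, p=0.23.
P(Y=15) = C(14,4) · p^5 · (1−p)^10
= 1001 · 0.00064363 · 0.073267 = 0.047204

0.0472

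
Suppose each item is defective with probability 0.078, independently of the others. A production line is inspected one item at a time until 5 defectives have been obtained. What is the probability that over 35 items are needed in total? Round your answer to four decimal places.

0.8664

Needing more than 35 items ⇔ fewer than 5 successes in the first 35. With X ~ Binomial(35, 0.078), P(Y > 35) = P(X ≤ 4).
  k=0: C(35,0)·0.078^0·0.922^35 = 0.058288
  k=1: C(35,1)·0.078^1·0.922^34 = 0.172589
  k=2: C(35,2)·0.078^2·0.922^33 = 0.248214
  k=3: C(35,3)·0.078^3·0.922^32 = 0.230985
  k=4: C(35,4)·0.078^4·0.922^31 = 0.156328
P(X ≤ 4) = 0.866404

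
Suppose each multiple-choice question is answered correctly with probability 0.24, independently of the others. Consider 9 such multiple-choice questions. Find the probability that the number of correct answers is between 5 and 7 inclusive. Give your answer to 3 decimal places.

0.041

X ~ Binomial(9, 0.24); P(5 ≤ X ≤ 7) = Σ C(9,k) p^k (1−p)^(9−k) over k:
  k=5: C(9,5)·0.24^5·0.76^4 = 0.03347
  k=6: C(9,6)·0.24^6·0.76^3 = 0.00705
  k=7: C(9,7)·0.24^7·0.76^2 = 0.00095
Total = 0.04147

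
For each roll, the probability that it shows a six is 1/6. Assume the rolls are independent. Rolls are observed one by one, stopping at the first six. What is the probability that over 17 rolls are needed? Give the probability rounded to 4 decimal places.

Y = number of rolls to the first success; geometric, p = 0.166667.
P(Y > 17) = P(first 17 all fail) = (1−p)^17 = 0.045073

0.0451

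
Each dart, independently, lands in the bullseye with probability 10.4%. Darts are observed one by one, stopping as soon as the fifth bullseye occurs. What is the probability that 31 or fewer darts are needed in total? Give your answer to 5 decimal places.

0.21563

Finishing within 31 darts ⇔ at least 5 successes in the first 31. With X ~ Binomial(31, 0.104), P(Y ≤ 31) = 1 − P(X ≤ 4).
  k=0: C(31,0)·0.104^0·0.896^31 = 0.0332314
  k=1: C(31,1)·0.104^1·0.896^30 = 0.1195736
  k=2: C(31,2)·0.104^2·0.896^29 = 0.2081862
  k=3: C(31,3)·0.104^3·0.896^28 = 0.2335899
  k=4: C(31,4)·0.104^4·0.896^27 = 0.1897918
1 − 0.7843728 = 0.2156272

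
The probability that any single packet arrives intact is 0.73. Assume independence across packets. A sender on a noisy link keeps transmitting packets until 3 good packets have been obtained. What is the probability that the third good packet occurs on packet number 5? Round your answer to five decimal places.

0.17016

Y = trial on which the third success occurs; negative binomial, r=3, p=0.73.
P(Y=5) = C(4,2) · p^3 · (1−p)^2
= 6 · 0.38902 · 0.0729 = 0.1701560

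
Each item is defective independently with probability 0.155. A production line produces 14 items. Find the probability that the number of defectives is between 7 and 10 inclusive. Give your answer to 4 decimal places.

0.0027

X ~ Binomial(14, 0.155); P(7 ≤ X ≤ 10) = Σ C(14,k) p^k (1−p)^(14−k) over k:
  k=7: C(14,7)·0.155^7·0.845^7 = 0.002269
  k=8: C(14,8)·0.155^8·0.845^6 = 0.000364
  k=9: C(14,9)·0.155^9·0.845^5 = 0.000045
  k=10: C(14,10)·0.155^10·0.845^4 = 0.000004
Total = 0.002682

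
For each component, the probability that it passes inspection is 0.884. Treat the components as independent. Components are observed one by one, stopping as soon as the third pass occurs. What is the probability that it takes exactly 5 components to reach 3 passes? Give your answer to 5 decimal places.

0.05577

Y = trial on which the third success occurs; negative binomial, r=3, p=0.884.
P(Y=5) = C(4,2) · p^3 · (1−p)^2
= 6 · 0.69081 · 0.013456 = 0.0557730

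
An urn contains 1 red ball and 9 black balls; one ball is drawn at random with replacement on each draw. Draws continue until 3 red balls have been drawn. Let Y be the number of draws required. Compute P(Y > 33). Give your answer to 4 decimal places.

Needing more than 33 draws ⇔ fewer than 3 successes in the first 33. With X ~ Binomial(33, 0.10), P(Y > 33) = P(X ≤ 2).
  k=0: C(33,0)·0.10^0·0.90^33 = 0.030903
  k=1: C(33,1)·0.10^1·0.90^32 = 0.113312
  k=2: C(33,2)·0.10^2·0.90^31 = 0.201443
P(X ≤ 2) = 0.345658

0.3457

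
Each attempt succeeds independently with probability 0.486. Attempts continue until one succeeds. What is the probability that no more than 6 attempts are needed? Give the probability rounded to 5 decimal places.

Y = number of attempts to the first success; geometric, p = 0.486.
P(Y ≤ 6) = 1 − (1−p)^6 = 1 − 0.0184408 = 0.9815592

0.98156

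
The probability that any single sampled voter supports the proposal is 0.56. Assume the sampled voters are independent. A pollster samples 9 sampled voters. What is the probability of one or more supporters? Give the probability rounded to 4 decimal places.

P(at least one) = 1 − P(none) = 1 − (1 − 0.56)^9
= 1 − 0.000618 = 0.999382

0.9994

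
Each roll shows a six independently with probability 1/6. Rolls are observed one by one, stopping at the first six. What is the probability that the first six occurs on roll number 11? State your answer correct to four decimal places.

0.0269

Geometric (trials to first success), p = 0.166667.
P(Y = 11) = (1−p)^10 · p = 0.16151 · 0.166667 = 0.026918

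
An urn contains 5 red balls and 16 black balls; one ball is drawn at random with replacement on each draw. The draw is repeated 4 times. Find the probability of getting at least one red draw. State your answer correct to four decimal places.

0.6630

P(at least one) = 1 − P(none) = 1 − (1 − 0.238095)^4
= 1 − 0.336979 = 0.663021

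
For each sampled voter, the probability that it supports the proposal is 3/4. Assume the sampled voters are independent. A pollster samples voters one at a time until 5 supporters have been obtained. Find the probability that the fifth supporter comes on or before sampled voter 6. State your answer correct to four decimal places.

0.5339

Finishing within 6 sampled voters ⇔ at least 5 successes in the first 6. With X ~ Binomial(6, 0.75), P(Y ≤ 6) = 1 − P(X ≤ 4).
  k=0: C(6,0)·0.75^0·0.25^6 = 0.000244
  k=1: C(6,1)·0.75^1·0.25^5 = 0.004395
  k=2: C(6,2)·0.75^2·0.25^4 = 0.032959
  k=3: C(6,3)·0.75^3·0.25^3 = 0.131836
  k=4: C(6,4)·0.75^4·0.25^2 = 0.296631
1 − 0.466064 = 0.533936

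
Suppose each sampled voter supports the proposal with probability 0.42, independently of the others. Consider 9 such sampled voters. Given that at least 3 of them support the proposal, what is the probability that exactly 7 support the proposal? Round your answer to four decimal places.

0.0347

X ~ Binomial(9, 0.42). Want P(X=7 | X≥3) = P(X=7) / P(X≥3).
P(X=7) = C(9,7)·0.42^7·0.58^2 = 0.027919
P(X≥3) = 1 − 0.007428 − 0.048408 − 0.140216 = 0.803949
Ratio = 0.027919 / 0.803949 = 0.034728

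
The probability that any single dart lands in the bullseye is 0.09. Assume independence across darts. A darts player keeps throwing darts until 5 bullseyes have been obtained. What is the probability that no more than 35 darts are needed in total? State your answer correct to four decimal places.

0.2032

Finishing within 35 darts ⇔ at least 5 successes in the first 35. With X ~ Binomial(35, 0.09), P(Y ≤ 35) = 1 − P(X ≤ 4).
  k=0: C(35,0)·0.09^0·0.91^35 = 0.036851
  k=1: C(35,1)·0.09^1·0.91^34 = 0.127561
  k=2: C(35,2)·0.09^2·0.91^33 = 0.214471
  k=3: C(35,3)·0.09^3·0.91^32 = 0.233325
  k=4: C(35,4)·0.09^4·0.91^31 = 0.184609
1 − 0.796817 = 0.203183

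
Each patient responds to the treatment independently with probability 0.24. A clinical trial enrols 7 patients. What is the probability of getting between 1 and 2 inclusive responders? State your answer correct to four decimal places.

0.6304

X ~ Binomial(7, 0.24); P(1 ≤ X ≤ 2) = Σ C(7,k) p^k (1−p)^(7−k) over k:
  k=1: C(7,1)·0.24^1·0.76^6 = 0.323736
  k=2: C(7,2)·0.24^2·0.76^5 = 0.306697
Total = 0.630433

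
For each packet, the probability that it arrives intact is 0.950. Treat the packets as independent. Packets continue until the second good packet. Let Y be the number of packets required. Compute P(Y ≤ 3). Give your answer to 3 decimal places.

Finishing within 3 packets ⇔ at least 2 successes in the first 3. With X ~ Binomial(3, 0.95), P(Y ≤ 3) = 1 − P(X ≤ 1).
  k=0: C(3,0)·0.95^0·0.05^3 = 0.00013
  k=1: C(3,1)·0.95^1·0.05^2 = 0.00713
1 − 0.00725 = 0.99275

0.993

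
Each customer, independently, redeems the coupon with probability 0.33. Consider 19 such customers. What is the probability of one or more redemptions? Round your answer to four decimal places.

0.9995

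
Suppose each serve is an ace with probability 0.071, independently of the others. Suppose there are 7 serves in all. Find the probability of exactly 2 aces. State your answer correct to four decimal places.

0.0733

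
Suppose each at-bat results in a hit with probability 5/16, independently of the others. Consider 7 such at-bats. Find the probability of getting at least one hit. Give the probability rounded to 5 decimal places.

0.92740

P(at least one) = 1 − P(none) = 1 − (1 − 0.3125)^7
= 1 − 0.0725954 = 0.9274046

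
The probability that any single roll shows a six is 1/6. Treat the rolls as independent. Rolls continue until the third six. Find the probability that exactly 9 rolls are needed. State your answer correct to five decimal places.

Y = trial on which the third success occurs; negative binomial, r=3, p=0.166667.
P(Y=9) = C(8,2) · p^3 · (1−p)^6
= 28 · 0.0046296 · 0.3349 = 0.0434127

0.04341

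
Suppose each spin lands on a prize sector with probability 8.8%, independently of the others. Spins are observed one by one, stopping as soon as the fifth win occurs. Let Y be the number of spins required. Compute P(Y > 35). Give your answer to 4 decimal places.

Needing more than 35 spins ⇔ fewer than 5 successes in the first 35. With X ~ Binomial(35, 0.088), P(Y > 35) = P(X ≤ 4).
  k=0: C(35,0)·0.088^0·0.912^35 = 0.039794
  k=1: C(35,1)·0.088^1·0.912^34 = 0.134393
  k=2: C(35,2)·0.088^2·0.912^33 = 0.220451
  k=3: C(35,3)·0.088^3·0.912^32 = 0.233987
  k=4: C(35,4)·0.088^4·0.912^31 = 0.180622
P(X ≤ 4) = 0.809247

0.8092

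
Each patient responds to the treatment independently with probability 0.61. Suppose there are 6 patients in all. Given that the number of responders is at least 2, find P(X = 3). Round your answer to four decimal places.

0.2795

X ~ Binomial(6, 0.61). Want P(X=3 | X≥2) = P(X=3) / P(X≥2).
P(X=3) = C(6,3)·0.61^3·0.39^3 = 0.269286
P(X≥2) = 1 − 0.003519 − 0.033022 = 0.963459
Ratio = 0.269286 / 0.963459 = 0.279499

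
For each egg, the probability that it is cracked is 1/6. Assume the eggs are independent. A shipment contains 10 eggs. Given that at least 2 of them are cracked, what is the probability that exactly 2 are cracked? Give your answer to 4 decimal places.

0.5640

X ~ Binomial(10, 0.166667). Want P(X=2 | X≥2) = P(X=2) / P(X≥2).
P(X=2) = C(10,2)·0.166667^2·0.833333^8 = 0.290710
P(X≥2) = 1 − 0.161506 − 0.323011 = 0.515483
Ratio = 0.290710 / 0.515483 = 0.563956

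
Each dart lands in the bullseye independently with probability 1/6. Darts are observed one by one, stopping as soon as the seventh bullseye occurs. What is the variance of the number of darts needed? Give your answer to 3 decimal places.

210.000

Y = total darts until the seventh success; negative binomial with r=7, p=0.166667.
Var(Y) = r(1−p)/p² = 7·0.833333 / 0.166667² = 210.00000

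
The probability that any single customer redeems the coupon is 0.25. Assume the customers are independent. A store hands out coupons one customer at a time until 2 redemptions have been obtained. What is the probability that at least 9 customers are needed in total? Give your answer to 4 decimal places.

Needing more than 8 customers ⇔ fewer than 2 successes in the first 8. With X ~ Binomial(8, 0.25), P(Y > 8) = P(X ≤ 1).
  k=0: C(8,0)·0.25^0·0.75^8 = 0.100113
  k=1: C(8,1)·0.25^1·0.75^7 = 0.266968
P(X ≤ 1) = 0.367081

0.3671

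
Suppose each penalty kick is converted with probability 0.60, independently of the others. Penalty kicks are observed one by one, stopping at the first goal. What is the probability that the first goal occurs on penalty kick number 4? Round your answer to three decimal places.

0.038

Geometric (trials to first success), p = 0.60.
P(Y = 4) = (1−p)^3 · p = 0.064 · 0.60 = 0.03840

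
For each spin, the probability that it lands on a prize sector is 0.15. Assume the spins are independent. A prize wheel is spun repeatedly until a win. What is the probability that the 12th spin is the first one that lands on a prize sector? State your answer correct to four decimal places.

0.0251

Geometric (trials to first success), p = 0.15.
P(Y = 12) = (1−p)^11 · p = 0.16734 · 0.15 = 0.025101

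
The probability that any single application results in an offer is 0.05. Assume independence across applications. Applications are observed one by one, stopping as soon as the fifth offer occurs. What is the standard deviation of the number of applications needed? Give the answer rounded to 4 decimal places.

Y = total applications until the fifth success; negative binomial with r=5, p=0.05.
SD(Y) = √[r(1−p)/p²] = √(1900.000000) = 43.588989

43.5890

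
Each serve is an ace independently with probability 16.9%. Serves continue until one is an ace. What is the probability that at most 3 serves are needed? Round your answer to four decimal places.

Y = number of serves to the first success; geometric, p = 0.169.
P(Y ≤ 3) = 1 − (1−p)^3 = 1 − 0.573856 = 0.426144

0.4261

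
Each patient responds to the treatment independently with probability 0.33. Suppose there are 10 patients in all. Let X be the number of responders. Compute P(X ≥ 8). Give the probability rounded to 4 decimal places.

0.0032

X ~ Binomial(10, 0.33); P(X ≥ 8) = Σ C(10,k) p^k (1−p)^(10−k) over k:
  k=8: C(10,8)·0.33^8·0.67^2 = 0.002841
  k=9: C(10,9)·0.33^9·0.67^1 = 0.000311
  k=10: C(10,10)·0.33^10·0.67^0 = 0.000015
Total = 0.003167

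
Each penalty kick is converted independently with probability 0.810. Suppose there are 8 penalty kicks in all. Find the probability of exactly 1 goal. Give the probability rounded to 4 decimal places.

0.0001

X ~ Binomial(n=8, p=0.81).
P(X=1) = C(8,1) · p^1 · (1−p)^7
= 8 · 0.81 · 8.9387e-06 = 0.000058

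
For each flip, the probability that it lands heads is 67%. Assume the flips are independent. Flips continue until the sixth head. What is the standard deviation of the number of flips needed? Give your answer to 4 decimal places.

Y = total flips until the sixth success; negative binomial with r=6, p=0.67.
SD(Y) = √[r(1−p)/p²] = √(4.410782) = 2.100186

2.1002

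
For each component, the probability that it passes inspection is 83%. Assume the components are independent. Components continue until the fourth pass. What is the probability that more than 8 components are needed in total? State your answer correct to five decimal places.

Needing more than 8 components ⇔ fewer than 4 successes in the first 8. With X ~ Binomial(8, 0.83), P(Y > 8) = P(X ≤ 3).
  k=0: C(8,0)·0.83^0·0.17^8 = 0.0000007
  k=1: C(8,1)·0.83^1·0.17^7 = 0.0000272
  k=2: C(8,2)·0.83^2·0.17^6 = 0.0004656
  k=3: C(8,3)·0.83^3·0.17^5 = 0.0045464
P(X ≤ 3) = 0.0050399

0.00504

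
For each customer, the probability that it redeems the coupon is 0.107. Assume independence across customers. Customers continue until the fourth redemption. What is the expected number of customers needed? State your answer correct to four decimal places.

Y = total customers until the fourth success; negative binomial with r=4, p=0.107.
E[Y] = r / p = 4 / 0.107 = 37.383178

37.3832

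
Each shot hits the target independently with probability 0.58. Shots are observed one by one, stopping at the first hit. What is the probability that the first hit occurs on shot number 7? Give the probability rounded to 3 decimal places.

0.003

Geometric (trials to first success), p = 0.58.
P(Y = 7) = (1−p)^6 · p = 0.005489 · 0.58 = 0.00318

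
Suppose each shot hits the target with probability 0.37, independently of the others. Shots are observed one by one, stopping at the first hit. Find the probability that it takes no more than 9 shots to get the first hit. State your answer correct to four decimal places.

0.9844

Y = number of shots to the first success; geometric, p = 0.37.
P(Y ≤ 9) = 1 − (1−p)^9 = 1 − 0.015634 = 0.984366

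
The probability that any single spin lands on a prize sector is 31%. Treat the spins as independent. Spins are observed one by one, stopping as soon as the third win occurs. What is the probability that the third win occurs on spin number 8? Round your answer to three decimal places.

Y = trial on which the third success occurs; negative binomial, r=3, p=0.31.
P(Y=8) = C(7,2) · p^3 · (1−p)^5
= 21 · 0.029791 · 0.1564 = 0.09785

0.098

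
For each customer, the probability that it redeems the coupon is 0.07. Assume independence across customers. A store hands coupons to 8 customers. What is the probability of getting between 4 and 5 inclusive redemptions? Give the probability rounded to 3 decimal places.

X ~ Binomial(8, 0.07); P(4 ≤ X ≤ 5) = Σ C(8,k) p^k (1−p)^(8−k) over k:
  k=4: C(8,4)·0.07^4·0.93^4 = 0.00126
  k=5: C(8,5)·0.07^5·0.93^3 = 0.00008
Total = 0.00133

0.001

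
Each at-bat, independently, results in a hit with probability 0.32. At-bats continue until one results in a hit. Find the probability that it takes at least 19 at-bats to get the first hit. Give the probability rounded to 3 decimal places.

0.001

Y = number of at-bats to the first success; geometric, p = 0.32.
P(Y > 18) = P(first 18 all fail) = (1−p)^18 = 0.00097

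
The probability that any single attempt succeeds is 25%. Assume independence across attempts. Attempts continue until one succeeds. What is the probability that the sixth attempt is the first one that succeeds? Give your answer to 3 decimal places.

0.059

Geometric (trials to first success), p = 0.25.
P(Y = 6) = (1−p)^5 · p = 0.2373 · 0.25 = 0.05933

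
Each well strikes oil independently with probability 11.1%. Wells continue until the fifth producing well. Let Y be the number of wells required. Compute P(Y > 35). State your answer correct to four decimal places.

Needing more than 35 wells ⇔ fewer than 5 successes in the first 35. With X ~ Binomial(35, 0.111), P(Y > 35) = P(X ≤ 4).
  k=0: C(35,0)·0.111^0·0.889^35 = 0.016277
  k=1: C(35,1)·0.111^1·0.889^34 = 0.071130
  k=2: C(35,2)·0.111^2·0.889^33 = 0.150981
  k=3: C(35,3)·0.111^3·0.889^32 = 0.207365
  k=4: C(35,4)·0.111^4·0.889^31 = 0.207131
P(X ≤ 4) = 0.652883

0.6529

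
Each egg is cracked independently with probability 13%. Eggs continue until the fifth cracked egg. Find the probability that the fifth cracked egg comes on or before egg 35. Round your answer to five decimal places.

0.48455

Finishing within 35 eggs ⇔ at least 5 successes in the first 35. With X ~ Binomial(35, 0.13), P(Y ≤ 35) = 1 − P(X ≤ 4).
  k=0: C(35,0)·0.13^0·0.87^35 = 0.0076414
  k=1: C(35,1)·0.13^1·0.87^34 = 0.0399637
  k=2: C(35,2)·0.13^2·0.87^33 = 0.1015171
  k=3: C(35,3)·0.13^3·0.87^32 = 0.1668614
  k=4: C(35,4)·0.13^4·0.87^31 = 0.1994665
1 − 0.5154500 = 0.4845500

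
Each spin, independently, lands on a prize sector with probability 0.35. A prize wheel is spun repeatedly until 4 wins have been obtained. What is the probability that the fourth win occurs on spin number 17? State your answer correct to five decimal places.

Y = trial on which the fourth success occurs; negative binomial, r=4, p=0.35.
P(Y=17) = C(16,3) · p^4 · (1−p)^13
= 560 · 0.015006 · 0.0036972 = 0.0310695

0.03107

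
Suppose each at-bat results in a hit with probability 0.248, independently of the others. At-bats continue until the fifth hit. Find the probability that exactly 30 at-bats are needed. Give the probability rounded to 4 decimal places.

0.0179

Y = trial on which the fifth success occurs; negative binomial, r=5, p=0.248.
P(Y=30) = C(29,4) · p^5 · (1−p)^25
= 23751 · 0.00093812 · 0.00080435 = 0.017922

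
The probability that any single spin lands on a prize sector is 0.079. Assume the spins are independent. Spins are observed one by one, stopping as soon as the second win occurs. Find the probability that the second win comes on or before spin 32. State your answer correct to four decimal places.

Finishing within 32 spins ⇔ at least 2 successes in the first 32. With X ~ Binomial(32, 0.079), P(Y ≤ 32) = 1 − P(X ≤ 1).
  k=0: C(32,0)·0.079^0·0.921^32 = 0.071830
  k=1: C(32,1)·0.079^1·0.921^31 = 0.197163
1 − 0.268993 = 0.731007

0.7310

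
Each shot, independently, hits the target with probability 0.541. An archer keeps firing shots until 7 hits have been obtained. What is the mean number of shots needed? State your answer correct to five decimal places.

12.93900

Y = total shots until the seventh success; negative binomial with r=7, p=0.541.
E[Y] = r / p = 7 / 0.541 = 12.9390018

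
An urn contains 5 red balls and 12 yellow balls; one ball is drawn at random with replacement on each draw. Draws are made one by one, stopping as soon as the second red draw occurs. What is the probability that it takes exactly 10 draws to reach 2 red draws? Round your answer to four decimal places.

0.0480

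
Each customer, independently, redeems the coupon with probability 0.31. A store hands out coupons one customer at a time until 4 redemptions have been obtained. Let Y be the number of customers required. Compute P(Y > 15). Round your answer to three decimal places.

0.269

Needing more than 15 customers ⇔ fewer than 4 successes in the first 15. With X ~ Binomial(15, 0.31), P(Y > 15) = P(X ≤ 3).
  k=0: C(15,0)·0.31^0·0.69^15 = 0.00383
  k=1: C(15,1)·0.31^1·0.69^14 = 0.02578
  k=2: C(15,2)·0.31^2·0.69^13 = 0.08109
  k=3: C(15,3)·0.31^3·0.69^12 = 0.15786
P(X ≤ 3) = 0.26856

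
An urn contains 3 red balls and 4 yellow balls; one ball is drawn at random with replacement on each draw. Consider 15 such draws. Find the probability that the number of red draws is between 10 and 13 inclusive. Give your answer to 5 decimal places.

X ~ Binomial(15, 0.428571); P(10 ≤ X ≤ 13) = Σ C(15,k) p^k (1−p)^(15−k) over k:
  k=10: C(15,10)·0.428571^10·0.571429^5 = 0.0382470
  k=11: C(15,11)·0.428571^11·0.571429^4 = 0.0130387
  k=12: C(15,12)·0.428571^12·0.571429^3 = 0.0032597
  k=13: C(15,13)·0.428571^13·0.571429^2 = 0.0005642
Total = 0.0551096

0.05511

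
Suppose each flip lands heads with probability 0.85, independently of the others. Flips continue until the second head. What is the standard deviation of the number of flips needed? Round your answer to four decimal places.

Y = total flips until the second success; negative binomial with r=2, p=0.85.
SD(Y) = √[r(1−p)/p²] = √(0.415225) = 0.644379

0.6444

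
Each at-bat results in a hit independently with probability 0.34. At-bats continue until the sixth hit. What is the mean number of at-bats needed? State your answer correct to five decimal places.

Y = total at-bats until the sixth success; negative binomial with r=6, p=0.34.
E[Y] = r / p = 6 / 0.34 = 17.6470588

17.64706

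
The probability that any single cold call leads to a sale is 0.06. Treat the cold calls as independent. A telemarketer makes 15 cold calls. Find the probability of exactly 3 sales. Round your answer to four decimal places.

0.0468

X ~ Binomial(n=15, p=0.06).
P(X=3) = C(15,3) · p^3 · (1−p)^12
= 455 · 0.000216 · 0.47592 = 0.046773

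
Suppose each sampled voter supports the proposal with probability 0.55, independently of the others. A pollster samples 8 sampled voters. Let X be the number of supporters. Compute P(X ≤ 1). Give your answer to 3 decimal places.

0.018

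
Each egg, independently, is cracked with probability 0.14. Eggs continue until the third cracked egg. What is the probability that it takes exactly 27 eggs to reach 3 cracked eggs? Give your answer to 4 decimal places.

Y = trial on which the third success occurs; negative binomial, r=3, p=0.14.
P(Y=27) = C(26,2) · p^3 · (1−p)^24
= 325 · 0.002744 · 0.026789 = 0.023891

0.0239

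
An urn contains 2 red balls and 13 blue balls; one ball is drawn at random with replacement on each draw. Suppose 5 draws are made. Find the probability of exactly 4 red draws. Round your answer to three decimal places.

X ~ Binomial(n=5, p=0.133333).
P(X=4) = C(5,4) · p^4 · (1−p)^1
= 5 · 0.00031605 · 0.86667 = 0.00137

0.001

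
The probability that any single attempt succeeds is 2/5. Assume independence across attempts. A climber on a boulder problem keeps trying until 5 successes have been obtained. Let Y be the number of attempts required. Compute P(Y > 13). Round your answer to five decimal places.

0.35304

Needing more than 13 attempts ⇔ fewer than 5 successes in the first 13. With X ~ Binomial(13, 0.40), P(Y > 13) = P(X ≤ 4).
  k=0: C(13,0)·0.40^0·0.60^13 = 0.0013061
  k=1: C(13,1)·0.40^1·0.60^12 = 0.0113193
  k=2: C(13,2)·0.40^2·0.60^11 = 0.0452771
  k=3: C(13,3)·0.40^3·0.60^10 = 0.1106773
  k=4: C(13,4)·0.40^4·0.60^9 = 0.1844621
P(X ≤ 4) = 0.3530418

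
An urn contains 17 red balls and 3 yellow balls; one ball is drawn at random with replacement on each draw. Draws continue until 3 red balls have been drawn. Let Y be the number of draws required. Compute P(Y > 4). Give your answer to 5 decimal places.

Needing more than 4 draws ⇔ fewer than 3 successes in the first 4. With X ~ Binomial(4, 0.85), P(Y > 4) = P(X ≤ 2).
  k=0: C(4,0)·0.85^0·0.15^4 = 0.0005062
  k=1: C(4,1)·0.85^1·0.15^3 = 0.0114750
  k=2: C(4,2)·0.85^2·0.15^2 = 0.0975375
P(X ≤ 2) = 0.1095187

0.10952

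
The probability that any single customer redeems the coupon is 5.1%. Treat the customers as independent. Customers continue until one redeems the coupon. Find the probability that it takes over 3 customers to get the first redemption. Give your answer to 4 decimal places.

Y = number of customers to the first success; geometric, p = 0.051.
P(Y > 3) = P(first 3 all fail) = (1−p)^3 = 0.854670

0.8547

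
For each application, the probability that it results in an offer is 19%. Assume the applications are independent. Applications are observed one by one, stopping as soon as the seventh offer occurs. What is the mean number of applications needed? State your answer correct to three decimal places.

Y = total applications until the seventh success; negative binomial with r=7, p=0.19.
E[Y] = r / p = 7 / 0.19 = 36.84211

36.842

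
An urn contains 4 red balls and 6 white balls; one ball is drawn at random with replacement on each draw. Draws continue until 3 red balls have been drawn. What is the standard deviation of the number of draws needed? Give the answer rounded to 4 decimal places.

Y = total draws until the third success; negative binomial with r=3, p=0.40.
SD(Y) = √[r(1−p)/p²] = √(11.250000) = 3.354102

3.3541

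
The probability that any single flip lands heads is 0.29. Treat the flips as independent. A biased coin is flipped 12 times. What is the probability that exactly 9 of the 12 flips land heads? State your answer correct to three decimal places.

X ~ Binomial(n=12, p=0.29).
P(X=9) = C(12,9) · p^9 · (1−p)^3
= 220 · 1.4507e-05 · 0.35791 = 0.00114

0.001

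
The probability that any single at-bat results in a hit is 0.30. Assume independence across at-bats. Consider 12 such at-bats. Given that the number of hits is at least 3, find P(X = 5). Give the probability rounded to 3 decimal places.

0.212

X ~ Binomial(12, 0.30). Want P(X=5 | X≥3) = P(X=5) / P(X≥3).
P(X=5) = C(12,5)·0.30^5·0.70^7 = 0.15850
P(X≥3) = 1 − 0.01384 − 0.07118 − 0.16779 = 0.74718
Ratio = 0.15850 / 0.74718 = 0.21212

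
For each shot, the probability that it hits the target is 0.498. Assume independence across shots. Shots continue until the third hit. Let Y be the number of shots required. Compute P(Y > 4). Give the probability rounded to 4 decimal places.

0.6905

Needing more than 4 shots ⇔ fewer than 3 successes in the first 4. With X ~ Binomial(4, 0.498), P(Y > 4) = P(X ≤ 2).
  k=0: C(4,0)·0.498^0·0.502^4 = 0.063506
  k=1: C(4,1)·0.498^1·0.502^3 = 0.252000
  k=2: C(4,2)·0.498^2·0.502^2 = 0.374988
P(X ≤ 2) = 0.690494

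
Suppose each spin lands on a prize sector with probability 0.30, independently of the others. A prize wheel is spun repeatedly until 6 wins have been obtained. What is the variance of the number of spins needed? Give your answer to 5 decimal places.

46.66667

Y = total spins until the sixth success; negative binomial with r=6, p=0.30.
Var(Y) = r(1−p)/p² = 6·0.70 / 0.30² = 46.6666667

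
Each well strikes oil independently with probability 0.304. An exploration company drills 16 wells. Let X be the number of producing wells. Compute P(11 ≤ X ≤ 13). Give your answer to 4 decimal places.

X ~ Binomial(16, 0.304); P(11 ≤ X ≤ 13) = Σ C(16,k) p^k (1−p)^(16−k) over k:
  k=11: C(16,11)·0.304^11·0.696^5 = 0.001462
  k=12: C(16,12)·0.304^12·0.696^4 = 0.000266
  k=13: C(16,13)·0.304^13·0.696^3 = 0.000036
Total = 0.001764

0.0018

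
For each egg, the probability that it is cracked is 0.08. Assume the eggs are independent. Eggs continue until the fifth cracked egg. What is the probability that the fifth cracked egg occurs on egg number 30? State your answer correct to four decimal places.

Y = trial on which the fifth success occurs; negative binomial, r=5, p=0.08.
P(Y=30) = C(29,4) · p^5 · (1−p)^25
= 23751 · 3.2768e-06 · 0.12436 = 0.009679

0.0097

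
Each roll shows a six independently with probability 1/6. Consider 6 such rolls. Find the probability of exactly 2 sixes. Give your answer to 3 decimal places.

X ~ Binomial(n=6, p=0.166667).
P(X=2) = C(6,2) · p^2 · (1−p)^4
= 15 · 0.027778 · 0.48225 = 0.20094

0.201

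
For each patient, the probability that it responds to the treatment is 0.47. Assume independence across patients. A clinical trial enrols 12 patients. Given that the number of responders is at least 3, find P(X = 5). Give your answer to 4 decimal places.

X ~ Binomial(12, 0.47). Want P(X=5 | X≥3) = P(X=5) / P(X≥3).
P(X=5) = C(12,5)·0.47^5·0.53^7 = 0.213376
P(X≥3) = 1 − 0.000491 − 0.005228 − 0.025498 = 0.968783
Ratio = 0.213376 / 0.968783 = 0.220251

0.2203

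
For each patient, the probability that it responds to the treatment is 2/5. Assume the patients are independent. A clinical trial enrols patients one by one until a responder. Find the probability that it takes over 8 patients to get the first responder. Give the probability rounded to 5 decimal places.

0.01680

Y = number of patients to the first success; geometric, p = 0.40.
P(Y > 8) = P(first 8 all fail) = (1−p)^8 = 0.0167962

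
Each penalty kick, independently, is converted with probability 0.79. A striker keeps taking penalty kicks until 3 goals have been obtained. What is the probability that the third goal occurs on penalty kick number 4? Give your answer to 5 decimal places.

Y = trial on which the third success occurs; negative binomial, r=3, p=0.79.
P(Y=4) = C(3,2) · p^3 · (1−p)^1
= 3 · 0.49304 · 0.21 = 0.3106146

0.31061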